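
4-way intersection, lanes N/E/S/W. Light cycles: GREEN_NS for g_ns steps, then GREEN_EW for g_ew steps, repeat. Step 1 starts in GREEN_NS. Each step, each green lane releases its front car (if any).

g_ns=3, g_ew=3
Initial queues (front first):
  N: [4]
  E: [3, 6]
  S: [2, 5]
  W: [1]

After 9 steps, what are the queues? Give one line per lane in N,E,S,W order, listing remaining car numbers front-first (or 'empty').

Step 1 [NS]: N:car4-GO,E:wait,S:car2-GO,W:wait | queues: N=0 E=2 S=1 W=1
Step 2 [NS]: N:empty,E:wait,S:car5-GO,W:wait | queues: N=0 E=2 S=0 W=1
Step 3 [NS]: N:empty,E:wait,S:empty,W:wait | queues: N=0 E=2 S=0 W=1
Step 4 [EW]: N:wait,E:car3-GO,S:wait,W:car1-GO | queues: N=0 E=1 S=0 W=0
Step 5 [EW]: N:wait,E:car6-GO,S:wait,W:empty | queues: N=0 E=0 S=0 W=0

N: empty
E: empty
S: empty
W: empty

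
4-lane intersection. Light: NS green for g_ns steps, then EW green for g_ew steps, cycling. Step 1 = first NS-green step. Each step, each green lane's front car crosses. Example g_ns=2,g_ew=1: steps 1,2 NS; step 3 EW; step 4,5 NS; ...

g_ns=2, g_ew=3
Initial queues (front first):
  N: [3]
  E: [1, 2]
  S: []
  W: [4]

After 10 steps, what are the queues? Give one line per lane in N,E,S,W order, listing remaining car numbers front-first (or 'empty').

Step 1 [NS]: N:car3-GO,E:wait,S:empty,W:wait | queues: N=0 E=2 S=0 W=1
Step 2 [NS]: N:empty,E:wait,S:empty,W:wait | queues: N=0 E=2 S=0 W=1
Step 3 [EW]: N:wait,E:car1-GO,S:wait,W:car4-GO | queues: N=0 E=1 S=0 W=0
Step 4 [EW]: N:wait,E:car2-GO,S:wait,W:empty | queues: N=0 E=0 S=0 W=0

N: empty
E: empty
S: empty
W: empty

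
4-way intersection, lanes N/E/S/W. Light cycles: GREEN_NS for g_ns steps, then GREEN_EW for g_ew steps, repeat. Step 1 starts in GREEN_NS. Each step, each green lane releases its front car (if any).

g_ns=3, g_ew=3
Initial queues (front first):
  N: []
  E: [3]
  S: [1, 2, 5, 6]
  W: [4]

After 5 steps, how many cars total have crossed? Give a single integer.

Step 1 [NS]: N:empty,E:wait,S:car1-GO,W:wait | queues: N=0 E=1 S=3 W=1
Step 2 [NS]: N:empty,E:wait,S:car2-GO,W:wait | queues: N=0 E=1 S=2 W=1
Step 3 [NS]: N:empty,E:wait,S:car5-GO,W:wait | queues: N=0 E=1 S=1 W=1
Step 4 [EW]: N:wait,E:car3-GO,S:wait,W:car4-GO | queues: N=0 E=0 S=1 W=0
Step 5 [EW]: N:wait,E:empty,S:wait,W:empty | queues: N=0 E=0 S=1 W=0
Cars crossed by step 5: 5

Answer: 5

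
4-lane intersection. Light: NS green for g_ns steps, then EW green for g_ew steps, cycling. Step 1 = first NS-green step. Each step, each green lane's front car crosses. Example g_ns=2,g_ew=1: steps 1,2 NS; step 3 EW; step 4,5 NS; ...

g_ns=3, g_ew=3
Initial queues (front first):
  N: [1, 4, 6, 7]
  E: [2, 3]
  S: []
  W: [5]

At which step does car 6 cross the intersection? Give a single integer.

Step 1 [NS]: N:car1-GO,E:wait,S:empty,W:wait | queues: N=3 E=2 S=0 W=1
Step 2 [NS]: N:car4-GO,E:wait,S:empty,W:wait | queues: N=2 E=2 S=0 W=1
Step 3 [NS]: N:car6-GO,E:wait,S:empty,W:wait | queues: N=1 E=2 S=0 W=1
Step 4 [EW]: N:wait,E:car2-GO,S:wait,W:car5-GO | queues: N=1 E=1 S=0 W=0
Step 5 [EW]: N:wait,E:car3-GO,S:wait,W:empty | queues: N=1 E=0 S=0 W=0
Step 6 [EW]: N:wait,E:empty,S:wait,W:empty | queues: N=1 E=0 S=0 W=0
Step 7 [NS]: N:car7-GO,E:wait,S:empty,W:wait | queues: N=0 E=0 S=0 W=0
Car 6 crosses at step 3

3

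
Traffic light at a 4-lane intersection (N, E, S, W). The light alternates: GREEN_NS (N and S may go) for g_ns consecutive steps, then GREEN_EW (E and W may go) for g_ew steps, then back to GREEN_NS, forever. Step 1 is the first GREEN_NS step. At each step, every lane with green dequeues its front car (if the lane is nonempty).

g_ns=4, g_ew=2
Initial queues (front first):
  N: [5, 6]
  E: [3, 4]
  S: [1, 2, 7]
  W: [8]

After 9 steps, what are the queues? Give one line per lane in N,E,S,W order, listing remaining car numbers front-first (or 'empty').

Step 1 [NS]: N:car5-GO,E:wait,S:car1-GO,W:wait | queues: N=1 E=2 S=2 W=1
Step 2 [NS]: N:car6-GO,E:wait,S:car2-GO,W:wait | queues: N=0 E=2 S=1 W=1
Step 3 [NS]: N:empty,E:wait,S:car7-GO,W:wait | queues: N=0 E=2 S=0 W=1
Step 4 [NS]: N:empty,E:wait,S:empty,W:wait | queues: N=0 E=2 S=0 W=1
Step 5 [EW]: N:wait,E:car3-GO,S:wait,W:car8-GO | queues: N=0 E=1 S=0 W=0
Step 6 [EW]: N:wait,E:car4-GO,S:wait,W:empty | queues: N=0 E=0 S=0 W=0

N: empty
E: empty
S: empty
W: empty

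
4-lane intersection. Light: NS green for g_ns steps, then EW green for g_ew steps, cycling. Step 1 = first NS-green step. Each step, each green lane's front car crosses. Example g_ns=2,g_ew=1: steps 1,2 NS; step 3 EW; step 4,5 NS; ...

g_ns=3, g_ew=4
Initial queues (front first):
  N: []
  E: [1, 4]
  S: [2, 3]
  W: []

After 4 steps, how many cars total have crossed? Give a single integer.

Step 1 [NS]: N:empty,E:wait,S:car2-GO,W:wait | queues: N=0 E=2 S=1 W=0
Step 2 [NS]: N:empty,E:wait,S:car3-GO,W:wait | queues: N=0 E=2 S=0 W=0
Step 3 [NS]: N:empty,E:wait,S:empty,W:wait | queues: N=0 E=2 S=0 W=0
Step 4 [EW]: N:wait,E:car1-GO,S:wait,W:empty | queues: N=0 E=1 S=0 W=0
Cars crossed by step 4: 3

Answer: 3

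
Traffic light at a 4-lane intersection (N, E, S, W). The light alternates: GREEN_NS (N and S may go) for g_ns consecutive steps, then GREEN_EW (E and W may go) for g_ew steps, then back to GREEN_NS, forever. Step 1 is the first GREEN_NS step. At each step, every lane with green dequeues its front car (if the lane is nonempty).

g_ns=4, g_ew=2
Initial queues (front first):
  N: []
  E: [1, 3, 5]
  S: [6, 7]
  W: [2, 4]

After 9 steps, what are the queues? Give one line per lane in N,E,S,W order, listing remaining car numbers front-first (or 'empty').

Step 1 [NS]: N:empty,E:wait,S:car6-GO,W:wait | queues: N=0 E=3 S=1 W=2
Step 2 [NS]: N:empty,E:wait,S:car7-GO,W:wait | queues: N=0 E=3 S=0 W=2
Step 3 [NS]: N:empty,E:wait,S:empty,W:wait | queues: N=0 E=3 S=0 W=2
Step 4 [NS]: N:empty,E:wait,S:empty,W:wait | queues: N=0 E=3 S=0 W=2
Step 5 [EW]: N:wait,E:car1-GO,S:wait,W:car2-GO | queues: N=0 E=2 S=0 W=1
Step 6 [EW]: N:wait,E:car3-GO,S:wait,W:car4-GO | queues: N=0 E=1 S=0 W=0
Step 7 [NS]: N:empty,E:wait,S:empty,W:wait | queues: N=0 E=1 S=0 W=0
Step 8 [NS]: N:empty,E:wait,S:empty,W:wait | queues: N=0 E=1 S=0 W=0
Step 9 [NS]: N:empty,E:wait,S:empty,W:wait | queues: N=0 E=1 S=0 W=0

N: empty
E: 5
S: empty
W: empty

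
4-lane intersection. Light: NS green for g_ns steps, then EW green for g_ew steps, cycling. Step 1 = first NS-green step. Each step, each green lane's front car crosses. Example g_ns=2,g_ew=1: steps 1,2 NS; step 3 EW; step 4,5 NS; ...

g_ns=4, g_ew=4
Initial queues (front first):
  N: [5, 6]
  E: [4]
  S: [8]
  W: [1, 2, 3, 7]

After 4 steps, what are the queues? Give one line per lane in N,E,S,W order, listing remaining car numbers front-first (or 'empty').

Step 1 [NS]: N:car5-GO,E:wait,S:car8-GO,W:wait | queues: N=1 E=1 S=0 W=4
Step 2 [NS]: N:car6-GO,E:wait,S:empty,W:wait | queues: N=0 E=1 S=0 W=4
Step 3 [NS]: N:empty,E:wait,S:empty,W:wait | queues: N=0 E=1 S=0 W=4
Step 4 [NS]: N:empty,E:wait,S:empty,W:wait | queues: N=0 E=1 S=0 W=4

N: empty
E: 4
S: empty
W: 1 2 3 7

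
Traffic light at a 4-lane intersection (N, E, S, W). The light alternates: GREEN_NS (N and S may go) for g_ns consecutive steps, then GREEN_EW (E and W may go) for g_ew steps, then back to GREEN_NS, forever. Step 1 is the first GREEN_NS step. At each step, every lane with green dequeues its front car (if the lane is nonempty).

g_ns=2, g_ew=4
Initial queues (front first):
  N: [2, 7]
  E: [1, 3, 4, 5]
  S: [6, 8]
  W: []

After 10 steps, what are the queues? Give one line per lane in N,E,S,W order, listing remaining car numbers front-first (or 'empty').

Step 1 [NS]: N:car2-GO,E:wait,S:car6-GO,W:wait | queues: N=1 E=4 S=1 W=0
Step 2 [NS]: N:car7-GO,E:wait,S:car8-GO,W:wait | queues: N=0 E=4 S=0 W=0
Step 3 [EW]: N:wait,E:car1-GO,S:wait,W:empty | queues: N=0 E=3 S=0 W=0
Step 4 [EW]: N:wait,E:car3-GO,S:wait,W:empty | queues: N=0 E=2 S=0 W=0
Step 5 [EW]: N:wait,E:car4-GO,S:wait,W:empty | queues: N=0 E=1 S=0 W=0
Step 6 [EW]: N:wait,E:car5-GO,S:wait,W:empty | queues: N=0 E=0 S=0 W=0

N: empty
E: empty
S: empty
W: empty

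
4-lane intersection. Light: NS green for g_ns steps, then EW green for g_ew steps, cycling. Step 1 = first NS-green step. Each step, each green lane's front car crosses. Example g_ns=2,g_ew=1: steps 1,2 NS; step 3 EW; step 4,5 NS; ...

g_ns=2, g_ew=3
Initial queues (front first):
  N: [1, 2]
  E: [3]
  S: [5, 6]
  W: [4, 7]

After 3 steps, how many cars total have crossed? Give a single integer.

Step 1 [NS]: N:car1-GO,E:wait,S:car5-GO,W:wait | queues: N=1 E=1 S=1 W=2
Step 2 [NS]: N:car2-GO,E:wait,S:car6-GO,W:wait | queues: N=0 E=1 S=0 W=2
Step 3 [EW]: N:wait,E:car3-GO,S:wait,W:car4-GO | queues: N=0 E=0 S=0 W=1
Cars crossed by step 3: 6

Answer: 6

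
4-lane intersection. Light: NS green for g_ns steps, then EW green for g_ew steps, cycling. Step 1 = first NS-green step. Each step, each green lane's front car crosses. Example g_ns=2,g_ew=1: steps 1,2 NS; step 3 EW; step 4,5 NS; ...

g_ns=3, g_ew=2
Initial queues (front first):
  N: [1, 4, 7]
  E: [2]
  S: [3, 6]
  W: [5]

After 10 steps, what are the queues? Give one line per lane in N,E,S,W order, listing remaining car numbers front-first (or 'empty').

Step 1 [NS]: N:car1-GO,E:wait,S:car3-GO,W:wait | queues: N=2 E=1 S=1 W=1
Step 2 [NS]: N:car4-GO,E:wait,S:car6-GO,W:wait | queues: N=1 E=1 S=0 W=1
Step 3 [NS]: N:car7-GO,E:wait,S:empty,W:wait | queues: N=0 E=1 S=0 W=1
Step 4 [EW]: N:wait,E:car2-GO,S:wait,W:car5-GO | queues: N=0 E=0 S=0 W=0

N: empty
E: empty
S: empty
W: empty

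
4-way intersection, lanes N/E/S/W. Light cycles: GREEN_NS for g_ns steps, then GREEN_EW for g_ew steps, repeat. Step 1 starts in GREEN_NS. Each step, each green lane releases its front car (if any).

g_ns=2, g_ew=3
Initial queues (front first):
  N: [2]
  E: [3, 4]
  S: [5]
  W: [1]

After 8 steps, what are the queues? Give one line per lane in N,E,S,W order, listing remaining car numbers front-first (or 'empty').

Step 1 [NS]: N:car2-GO,E:wait,S:car5-GO,W:wait | queues: N=0 E=2 S=0 W=1
Step 2 [NS]: N:empty,E:wait,S:empty,W:wait | queues: N=0 E=2 S=0 W=1
Step 3 [EW]: N:wait,E:car3-GO,S:wait,W:car1-GO | queues: N=0 E=1 S=0 W=0
Step 4 [EW]: N:wait,E:car4-GO,S:wait,W:empty | queues: N=0 E=0 S=0 W=0

N: empty
E: empty
S: empty
W: empty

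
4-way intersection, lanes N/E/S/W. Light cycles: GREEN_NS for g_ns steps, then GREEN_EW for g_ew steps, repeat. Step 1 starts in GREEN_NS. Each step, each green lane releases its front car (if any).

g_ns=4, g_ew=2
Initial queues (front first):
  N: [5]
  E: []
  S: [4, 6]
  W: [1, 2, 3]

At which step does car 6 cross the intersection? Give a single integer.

Step 1 [NS]: N:car5-GO,E:wait,S:car4-GO,W:wait | queues: N=0 E=0 S=1 W=3
Step 2 [NS]: N:empty,E:wait,S:car6-GO,W:wait | queues: N=0 E=0 S=0 W=3
Step 3 [NS]: N:empty,E:wait,S:empty,W:wait | queues: N=0 E=0 S=0 W=3
Step 4 [NS]: N:empty,E:wait,S:empty,W:wait | queues: N=0 E=0 S=0 W=3
Step 5 [EW]: N:wait,E:empty,S:wait,W:car1-GO | queues: N=0 E=0 S=0 W=2
Step 6 [EW]: N:wait,E:empty,S:wait,W:car2-GO | queues: N=0 E=0 S=0 W=1
Step 7 [NS]: N:empty,E:wait,S:empty,W:wait | queues: N=0 E=0 S=0 W=1
Step 8 [NS]: N:empty,E:wait,S:empty,W:wait | queues: N=0 E=0 S=0 W=1
Step 9 [NS]: N:empty,E:wait,S:empty,W:wait | queues: N=0 E=0 S=0 W=1
Step 10 [NS]: N:empty,E:wait,S:empty,W:wait | queues: N=0 E=0 S=0 W=1
Step 11 [EW]: N:wait,E:empty,S:wait,W:car3-GO | queues: N=0 E=0 S=0 W=0
Car 6 crosses at step 2

2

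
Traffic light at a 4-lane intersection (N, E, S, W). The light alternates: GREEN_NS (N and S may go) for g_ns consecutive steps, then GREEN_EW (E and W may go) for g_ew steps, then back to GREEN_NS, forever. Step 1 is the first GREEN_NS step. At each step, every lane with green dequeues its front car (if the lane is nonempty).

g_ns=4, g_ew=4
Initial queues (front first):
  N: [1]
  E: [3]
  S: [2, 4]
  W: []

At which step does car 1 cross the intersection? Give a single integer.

Step 1 [NS]: N:car1-GO,E:wait,S:car2-GO,W:wait | queues: N=0 E=1 S=1 W=0
Step 2 [NS]: N:empty,E:wait,S:car4-GO,W:wait | queues: N=0 E=1 S=0 W=0
Step 3 [NS]: N:empty,E:wait,S:empty,W:wait | queues: N=0 E=1 S=0 W=0
Step 4 [NS]: N:empty,E:wait,S:empty,W:wait | queues: N=0 E=1 S=0 W=0
Step 5 [EW]: N:wait,E:car3-GO,S:wait,W:empty | queues: N=0 E=0 S=0 W=0
Car 1 crosses at step 1

1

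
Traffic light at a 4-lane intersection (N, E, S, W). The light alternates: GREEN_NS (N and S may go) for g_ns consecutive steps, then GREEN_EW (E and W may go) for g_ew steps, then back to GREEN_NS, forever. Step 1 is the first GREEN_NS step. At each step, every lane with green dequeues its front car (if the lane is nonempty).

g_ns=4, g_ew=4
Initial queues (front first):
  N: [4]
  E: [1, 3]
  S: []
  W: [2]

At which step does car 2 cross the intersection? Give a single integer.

Step 1 [NS]: N:car4-GO,E:wait,S:empty,W:wait | queues: N=0 E=2 S=0 W=1
Step 2 [NS]: N:empty,E:wait,S:empty,W:wait | queues: N=0 E=2 S=0 W=1
Step 3 [NS]: N:empty,E:wait,S:empty,W:wait | queues: N=0 E=2 S=0 W=1
Step 4 [NS]: N:empty,E:wait,S:empty,W:wait | queues: N=0 E=2 S=0 W=1
Step 5 [EW]: N:wait,E:car1-GO,S:wait,W:car2-GO | queues: N=0 E=1 S=0 W=0
Step 6 [EW]: N:wait,E:car3-GO,S:wait,W:empty | queues: N=0 E=0 S=0 W=0
Car 2 crosses at step 5

5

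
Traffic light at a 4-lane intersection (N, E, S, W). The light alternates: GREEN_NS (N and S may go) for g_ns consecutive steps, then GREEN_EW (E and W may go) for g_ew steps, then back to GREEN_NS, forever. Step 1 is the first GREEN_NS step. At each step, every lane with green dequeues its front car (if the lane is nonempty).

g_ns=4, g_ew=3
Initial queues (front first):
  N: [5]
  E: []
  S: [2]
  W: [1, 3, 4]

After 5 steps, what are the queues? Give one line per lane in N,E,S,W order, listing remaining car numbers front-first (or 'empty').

Step 1 [NS]: N:car5-GO,E:wait,S:car2-GO,W:wait | queues: N=0 E=0 S=0 W=3
Step 2 [NS]: N:empty,E:wait,S:empty,W:wait | queues: N=0 E=0 S=0 W=3
Step 3 [NS]: N:empty,E:wait,S:empty,W:wait | queues: N=0 E=0 S=0 W=3
Step 4 [NS]: N:empty,E:wait,S:empty,W:wait | queues: N=0 E=0 S=0 W=3
Step 5 [EW]: N:wait,E:empty,S:wait,W:car1-GO | queues: N=0 E=0 S=0 W=2

N: empty
E: empty
S: empty
W: 3 4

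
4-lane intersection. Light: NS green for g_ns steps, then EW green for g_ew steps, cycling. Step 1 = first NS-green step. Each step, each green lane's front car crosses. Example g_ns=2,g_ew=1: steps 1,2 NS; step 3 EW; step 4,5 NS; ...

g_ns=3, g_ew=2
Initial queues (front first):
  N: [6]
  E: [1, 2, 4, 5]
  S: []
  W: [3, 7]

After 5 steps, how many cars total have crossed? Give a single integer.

Answer: 5

Derivation:
Step 1 [NS]: N:car6-GO,E:wait,S:empty,W:wait | queues: N=0 E=4 S=0 W=2
Step 2 [NS]: N:empty,E:wait,S:empty,W:wait | queues: N=0 E=4 S=0 W=2
Step 3 [NS]: N:empty,E:wait,S:empty,W:wait | queues: N=0 E=4 S=0 W=2
Step 4 [EW]: N:wait,E:car1-GO,S:wait,W:car3-GO | queues: N=0 E=3 S=0 W=1
Step 5 [EW]: N:wait,E:car2-GO,S:wait,W:car7-GO | queues: N=0 E=2 S=0 W=0
Cars crossed by step 5: 5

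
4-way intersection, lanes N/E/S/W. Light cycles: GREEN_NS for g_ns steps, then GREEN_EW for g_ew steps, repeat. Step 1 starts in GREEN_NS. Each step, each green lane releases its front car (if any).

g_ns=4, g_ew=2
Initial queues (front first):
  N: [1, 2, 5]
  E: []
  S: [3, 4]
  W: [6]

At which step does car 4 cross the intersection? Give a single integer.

Step 1 [NS]: N:car1-GO,E:wait,S:car3-GO,W:wait | queues: N=2 E=0 S=1 W=1
Step 2 [NS]: N:car2-GO,E:wait,S:car4-GO,W:wait | queues: N=1 E=0 S=0 W=1
Step 3 [NS]: N:car5-GO,E:wait,S:empty,W:wait | queues: N=0 E=0 S=0 W=1
Step 4 [NS]: N:empty,E:wait,S:empty,W:wait | queues: N=0 E=0 S=0 W=1
Step 5 [EW]: N:wait,E:empty,S:wait,W:car6-GO | queues: N=0 E=0 S=0 W=0
Car 4 crosses at step 2

2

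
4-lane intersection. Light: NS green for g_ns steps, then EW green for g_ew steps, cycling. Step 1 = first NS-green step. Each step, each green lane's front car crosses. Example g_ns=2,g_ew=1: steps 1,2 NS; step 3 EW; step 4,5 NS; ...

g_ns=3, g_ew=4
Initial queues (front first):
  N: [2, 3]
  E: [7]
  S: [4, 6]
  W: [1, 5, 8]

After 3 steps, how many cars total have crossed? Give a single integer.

Answer: 4

Derivation:
Step 1 [NS]: N:car2-GO,E:wait,S:car4-GO,W:wait | queues: N=1 E=1 S=1 W=3
Step 2 [NS]: N:car3-GO,E:wait,S:car6-GO,W:wait | queues: N=0 E=1 S=0 W=3
Step 3 [NS]: N:empty,E:wait,S:empty,W:wait | queues: N=0 E=1 S=0 W=3
Cars crossed by step 3: 4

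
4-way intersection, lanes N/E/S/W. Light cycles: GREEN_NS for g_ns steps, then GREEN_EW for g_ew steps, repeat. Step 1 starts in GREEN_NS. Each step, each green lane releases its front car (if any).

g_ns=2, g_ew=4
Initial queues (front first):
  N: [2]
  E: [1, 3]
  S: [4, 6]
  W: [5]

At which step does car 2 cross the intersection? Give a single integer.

Step 1 [NS]: N:car2-GO,E:wait,S:car4-GO,W:wait | queues: N=0 E=2 S=1 W=1
Step 2 [NS]: N:empty,E:wait,S:car6-GO,W:wait | queues: N=0 E=2 S=0 W=1
Step 3 [EW]: N:wait,E:car1-GO,S:wait,W:car5-GO | queues: N=0 E=1 S=0 W=0
Step 4 [EW]: N:wait,E:car3-GO,S:wait,W:empty | queues: N=0 E=0 S=0 W=0
Car 2 crosses at step 1

1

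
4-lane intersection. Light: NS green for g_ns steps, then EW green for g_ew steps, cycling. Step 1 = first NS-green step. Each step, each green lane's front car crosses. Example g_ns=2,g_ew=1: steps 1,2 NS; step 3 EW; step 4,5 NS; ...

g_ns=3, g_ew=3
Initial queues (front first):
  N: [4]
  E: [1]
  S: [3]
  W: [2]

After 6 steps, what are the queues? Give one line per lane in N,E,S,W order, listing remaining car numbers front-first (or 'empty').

Step 1 [NS]: N:car4-GO,E:wait,S:car3-GO,W:wait | queues: N=0 E=1 S=0 W=1
Step 2 [NS]: N:empty,E:wait,S:empty,W:wait | queues: N=0 E=1 S=0 W=1
Step 3 [NS]: N:empty,E:wait,S:empty,W:wait | queues: N=0 E=1 S=0 W=1
Step 4 [EW]: N:wait,E:car1-GO,S:wait,W:car2-GO | queues: N=0 E=0 S=0 W=0

N: empty
E: empty
S: empty
W: empty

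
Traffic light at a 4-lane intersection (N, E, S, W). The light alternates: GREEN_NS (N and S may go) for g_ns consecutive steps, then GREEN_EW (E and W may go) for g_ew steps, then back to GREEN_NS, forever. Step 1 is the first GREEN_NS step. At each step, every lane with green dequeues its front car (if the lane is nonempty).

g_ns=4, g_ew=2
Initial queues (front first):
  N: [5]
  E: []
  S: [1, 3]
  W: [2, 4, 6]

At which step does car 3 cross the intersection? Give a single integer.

Step 1 [NS]: N:car5-GO,E:wait,S:car1-GO,W:wait | queues: N=0 E=0 S=1 W=3
Step 2 [NS]: N:empty,E:wait,S:car3-GO,W:wait | queues: N=0 E=0 S=0 W=3
Step 3 [NS]: N:empty,E:wait,S:empty,W:wait | queues: N=0 E=0 S=0 W=3
Step 4 [NS]: N:empty,E:wait,S:empty,W:wait | queues: N=0 E=0 S=0 W=3
Step 5 [EW]: N:wait,E:empty,S:wait,W:car2-GO | queues: N=0 E=0 S=0 W=2
Step 6 [EW]: N:wait,E:empty,S:wait,W:car4-GO | queues: N=0 E=0 S=0 W=1
Step 7 [NS]: N:empty,E:wait,S:empty,W:wait | queues: N=0 E=0 S=0 W=1
Step 8 [NS]: N:empty,E:wait,S:empty,W:wait | queues: N=0 E=0 S=0 W=1
Step 9 [NS]: N:empty,E:wait,S:empty,W:wait | queues: N=0 E=0 S=0 W=1
Step 10 [NS]: N:empty,E:wait,S:empty,W:wait | queues: N=0 E=0 S=0 W=1
Step 11 [EW]: N:wait,E:empty,S:wait,W:car6-GO | queues: N=0 E=0 S=0 W=0
Car 3 crosses at step 2

2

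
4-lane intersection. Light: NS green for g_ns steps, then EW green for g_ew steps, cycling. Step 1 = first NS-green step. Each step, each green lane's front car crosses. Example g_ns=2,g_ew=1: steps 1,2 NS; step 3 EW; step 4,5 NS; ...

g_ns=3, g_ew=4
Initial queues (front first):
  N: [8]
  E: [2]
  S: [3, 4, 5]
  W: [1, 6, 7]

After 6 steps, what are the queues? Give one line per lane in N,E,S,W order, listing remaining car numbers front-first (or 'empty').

Step 1 [NS]: N:car8-GO,E:wait,S:car3-GO,W:wait | queues: N=0 E=1 S=2 W=3
Step 2 [NS]: N:empty,E:wait,S:car4-GO,W:wait | queues: N=0 E=1 S=1 W=3
Step 3 [NS]: N:empty,E:wait,S:car5-GO,W:wait | queues: N=0 E=1 S=0 W=3
Step 4 [EW]: N:wait,E:car2-GO,S:wait,W:car1-GO | queues: N=0 E=0 S=0 W=2
Step 5 [EW]: N:wait,E:empty,S:wait,W:car6-GO | queues: N=0 E=0 S=0 W=1
Step 6 [EW]: N:wait,E:empty,S:wait,W:car7-GO | queues: N=0 E=0 S=0 W=0

N: empty
E: empty
S: empty
W: empty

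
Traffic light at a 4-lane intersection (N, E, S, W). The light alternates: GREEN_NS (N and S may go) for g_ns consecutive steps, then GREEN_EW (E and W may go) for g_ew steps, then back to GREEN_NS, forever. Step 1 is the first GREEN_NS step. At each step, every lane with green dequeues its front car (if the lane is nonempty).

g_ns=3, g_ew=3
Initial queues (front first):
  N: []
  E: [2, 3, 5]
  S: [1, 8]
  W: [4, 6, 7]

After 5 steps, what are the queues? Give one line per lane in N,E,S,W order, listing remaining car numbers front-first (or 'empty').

Step 1 [NS]: N:empty,E:wait,S:car1-GO,W:wait | queues: N=0 E=3 S=1 W=3
Step 2 [NS]: N:empty,E:wait,S:car8-GO,W:wait | queues: N=0 E=3 S=0 W=3
Step 3 [NS]: N:empty,E:wait,S:empty,W:wait | queues: N=0 E=3 S=0 W=3
Step 4 [EW]: N:wait,E:car2-GO,S:wait,W:car4-GO | queues: N=0 E=2 S=0 W=2
Step 5 [EW]: N:wait,E:car3-GO,S:wait,W:car6-GO | queues: N=0 E=1 S=0 W=1

N: empty
E: 5
S: empty
W: 7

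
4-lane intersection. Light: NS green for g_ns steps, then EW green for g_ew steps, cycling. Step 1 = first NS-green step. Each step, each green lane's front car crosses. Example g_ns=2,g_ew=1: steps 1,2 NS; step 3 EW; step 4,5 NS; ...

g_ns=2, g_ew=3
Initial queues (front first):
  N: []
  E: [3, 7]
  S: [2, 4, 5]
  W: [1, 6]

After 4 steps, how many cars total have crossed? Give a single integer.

Answer: 6

Derivation:
Step 1 [NS]: N:empty,E:wait,S:car2-GO,W:wait | queues: N=0 E=2 S=2 W=2
Step 2 [NS]: N:empty,E:wait,S:car4-GO,W:wait | queues: N=0 E=2 S=1 W=2
Step 3 [EW]: N:wait,E:car3-GO,S:wait,W:car1-GO | queues: N=0 E=1 S=1 W=1
Step 4 [EW]: N:wait,E:car7-GO,S:wait,W:car6-GO | queues: N=0 E=0 S=1 W=0
Cars crossed by step 4: 6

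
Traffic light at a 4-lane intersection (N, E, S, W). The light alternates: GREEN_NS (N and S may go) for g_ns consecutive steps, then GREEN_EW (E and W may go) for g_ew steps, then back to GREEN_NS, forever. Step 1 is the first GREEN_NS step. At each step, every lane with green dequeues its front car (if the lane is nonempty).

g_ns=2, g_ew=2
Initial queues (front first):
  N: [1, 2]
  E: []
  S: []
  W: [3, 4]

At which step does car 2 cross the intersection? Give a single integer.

Step 1 [NS]: N:car1-GO,E:wait,S:empty,W:wait | queues: N=1 E=0 S=0 W=2
Step 2 [NS]: N:car2-GO,E:wait,S:empty,W:wait | queues: N=0 E=0 S=0 W=2
Step 3 [EW]: N:wait,E:empty,S:wait,W:car3-GO | queues: N=0 E=0 S=0 W=1
Step 4 [EW]: N:wait,E:empty,S:wait,W:car4-GO | queues: N=0 E=0 S=0 W=0
Car 2 crosses at step 2

2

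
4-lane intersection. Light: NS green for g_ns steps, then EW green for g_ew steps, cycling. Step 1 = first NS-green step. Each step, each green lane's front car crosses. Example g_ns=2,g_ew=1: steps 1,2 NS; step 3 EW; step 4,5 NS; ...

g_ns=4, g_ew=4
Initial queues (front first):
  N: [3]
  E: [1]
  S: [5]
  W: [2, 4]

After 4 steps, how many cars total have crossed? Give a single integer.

Step 1 [NS]: N:car3-GO,E:wait,S:car5-GO,W:wait | queues: N=0 E=1 S=0 W=2
Step 2 [NS]: N:empty,E:wait,S:empty,W:wait | queues: N=0 E=1 S=0 W=2
Step 3 [NS]: N:empty,E:wait,S:empty,W:wait | queues: N=0 E=1 S=0 W=2
Step 4 [NS]: N:empty,E:wait,S:empty,W:wait | queues: N=0 E=1 S=0 W=2
Cars crossed by step 4: 2

Answer: 2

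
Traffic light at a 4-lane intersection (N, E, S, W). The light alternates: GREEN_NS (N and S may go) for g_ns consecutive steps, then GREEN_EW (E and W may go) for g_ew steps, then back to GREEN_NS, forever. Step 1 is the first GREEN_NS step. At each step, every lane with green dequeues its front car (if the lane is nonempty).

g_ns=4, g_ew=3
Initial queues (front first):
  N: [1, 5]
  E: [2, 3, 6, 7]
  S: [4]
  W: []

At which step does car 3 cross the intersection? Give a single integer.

Step 1 [NS]: N:car1-GO,E:wait,S:car4-GO,W:wait | queues: N=1 E=4 S=0 W=0
Step 2 [NS]: N:car5-GO,E:wait,S:empty,W:wait | queues: N=0 E=4 S=0 W=0
Step 3 [NS]: N:empty,E:wait,S:empty,W:wait | queues: N=0 E=4 S=0 W=0
Step 4 [NS]: N:empty,E:wait,S:empty,W:wait | queues: N=0 E=4 S=0 W=0
Step 5 [EW]: N:wait,E:car2-GO,S:wait,W:empty | queues: N=0 E=3 S=0 W=0
Step 6 [EW]: N:wait,E:car3-GO,S:wait,W:empty | queues: N=0 E=2 S=0 W=0
Step 7 [EW]: N:wait,E:car6-GO,S:wait,W:empty | queues: N=0 E=1 S=0 W=0
Step 8 [NS]: N:empty,E:wait,S:empty,W:wait | queues: N=0 E=1 S=0 W=0
Step 9 [NS]: N:empty,E:wait,S:empty,W:wait | queues: N=0 E=1 S=0 W=0
Step 10 [NS]: N:empty,E:wait,S:empty,W:wait | queues: N=0 E=1 S=0 W=0
Step 11 [NS]: N:empty,E:wait,S:empty,W:wait | queues: N=0 E=1 S=0 W=0
Step 12 [EW]: N:wait,E:car7-GO,S:wait,W:empty | queues: N=0 E=0 S=0 W=0
Car 3 crosses at step 6

6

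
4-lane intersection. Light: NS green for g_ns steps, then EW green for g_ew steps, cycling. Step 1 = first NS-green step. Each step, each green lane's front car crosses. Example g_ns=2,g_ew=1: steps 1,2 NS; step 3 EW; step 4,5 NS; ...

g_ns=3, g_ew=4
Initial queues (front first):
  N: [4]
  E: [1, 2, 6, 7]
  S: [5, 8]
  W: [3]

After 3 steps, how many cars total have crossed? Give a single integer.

Step 1 [NS]: N:car4-GO,E:wait,S:car5-GO,W:wait | queues: N=0 E=4 S=1 W=1
Step 2 [NS]: N:empty,E:wait,S:car8-GO,W:wait | queues: N=0 E=4 S=0 W=1
Step 3 [NS]: N:empty,E:wait,S:empty,W:wait | queues: N=0 E=4 S=0 W=1
Cars crossed by step 3: 3

Answer: 3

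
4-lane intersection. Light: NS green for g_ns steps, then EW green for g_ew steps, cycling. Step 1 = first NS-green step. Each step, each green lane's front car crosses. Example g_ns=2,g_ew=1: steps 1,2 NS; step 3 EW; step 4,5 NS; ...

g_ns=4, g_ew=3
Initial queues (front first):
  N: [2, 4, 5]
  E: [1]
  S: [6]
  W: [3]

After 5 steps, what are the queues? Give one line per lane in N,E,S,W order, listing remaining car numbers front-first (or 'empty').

Step 1 [NS]: N:car2-GO,E:wait,S:car6-GO,W:wait | queues: N=2 E=1 S=0 W=1
Step 2 [NS]: N:car4-GO,E:wait,S:empty,W:wait | queues: N=1 E=1 S=0 W=1
Step 3 [NS]: N:car5-GO,E:wait,S:empty,W:wait | queues: N=0 E=1 S=0 W=1
Step 4 [NS]: N:empty,E:wait,S:empty,W:wait | queues: N=0 E=1 S=0 W=1
Step 5 [EW]: N:wait,E:car1-GO,S:wait,W:car3-GO | queues: N=0 E=0 S=0 W=0

N: empty
E: empty
S: empty
W: empty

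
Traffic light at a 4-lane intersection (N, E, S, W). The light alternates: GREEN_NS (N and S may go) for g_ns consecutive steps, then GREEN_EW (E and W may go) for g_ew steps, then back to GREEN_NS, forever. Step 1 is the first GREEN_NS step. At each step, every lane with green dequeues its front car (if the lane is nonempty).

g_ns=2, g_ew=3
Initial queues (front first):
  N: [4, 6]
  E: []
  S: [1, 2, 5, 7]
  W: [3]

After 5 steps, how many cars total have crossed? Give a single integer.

Step 1 [NS]: N:car4-GO,E:wait,S:car1-GO,W:wait | queues: N=1 E=0 S=3 W=1
Step 2 [NS]: N:car6-GO,E:wait,S:car2-GO,W:wait | queues: N=0 E=0 S=2 W=1
Step 3 [EW]: N:wait,E:empty,S:wait,W:car3-GO | queues: N=0 E=0 S=2 W=0
Step 4 [EW]: N:wait,E:empty,S:wait,W:empty | queues: N=0 E=0 S=2 W=0
Step 5 [EW]: N:wait,E:empty,S:wait,W:empty | queues: N=0 E=0 S=2 W=0
Cars crossed by step 5: 5

Answer: 5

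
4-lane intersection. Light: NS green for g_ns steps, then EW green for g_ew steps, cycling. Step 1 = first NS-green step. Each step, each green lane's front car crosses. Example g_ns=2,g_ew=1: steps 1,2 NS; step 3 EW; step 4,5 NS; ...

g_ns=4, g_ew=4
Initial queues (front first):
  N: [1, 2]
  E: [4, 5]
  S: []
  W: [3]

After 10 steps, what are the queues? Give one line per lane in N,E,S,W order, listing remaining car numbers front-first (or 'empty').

Step 1 [NS]: N:car1-GO,E:wait,S:empty,W:wait | queues: N=1 E=2 S=0 W=1
Step 2 [NS]: N:car2-GO,E:wait,S:empty,W:wait | queues: N=0 E=2 S=0 W=1
Step 3 [NS]: N:empty,E:wait,S:empty,W:wait | queues: N=0 E=2 S=0 W=1
Step 4 [NS]: N:empty,E:wait,S:empty,W:wait | queues: N=0 E=2 S=0 W=1
Step 5 [EW]: N:wait,E:car4-GO,S:wait,W:car3-GO | queues: N=0 E=1 S=0 W=0
Step 6 [EW]: N:wait,E:car5-GO,S:wait,W:empty | queues: N=0 E=0 S=0 W=0

N: empty
E: empty
S: empty
W: empty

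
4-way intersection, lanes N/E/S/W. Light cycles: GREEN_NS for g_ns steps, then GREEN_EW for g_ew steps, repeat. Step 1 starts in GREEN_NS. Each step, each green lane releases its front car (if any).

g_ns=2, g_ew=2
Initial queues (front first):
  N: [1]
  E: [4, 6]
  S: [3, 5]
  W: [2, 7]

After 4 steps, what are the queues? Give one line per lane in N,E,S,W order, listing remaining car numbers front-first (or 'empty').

Step 1 [NS]: N:car1-GO,E:wait,S:car3-GO,W:wait | queues: N=0 E=2 S=1 W=2
Step 2 [NS]: N:empty,E:wait,S:car5-GO,W:wait | queues: N=0 E=2 S=0 W=2
Step 3 [EW]: N:wait,E:car4-GO,S:wait,W:car2-GO | queues: N=0 E=1 S=0 W=1
Step 4 [EW]: N:wait,E:car6-GO,S:wait,W:car7-GO | queues: N=0 E=0 S=0 W=0

N: empty
E: empty
S: empty
W: empty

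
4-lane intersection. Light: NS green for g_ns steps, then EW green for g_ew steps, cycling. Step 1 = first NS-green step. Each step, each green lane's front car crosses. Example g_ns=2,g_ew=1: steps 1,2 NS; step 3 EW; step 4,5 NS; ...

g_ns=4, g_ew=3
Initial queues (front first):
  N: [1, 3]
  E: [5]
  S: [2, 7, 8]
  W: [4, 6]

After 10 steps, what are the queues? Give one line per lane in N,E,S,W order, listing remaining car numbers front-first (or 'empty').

Step 1 [NS]: N:car1-GO,E:wait,S:car2-GO,W:wait | queues: N=1 E=1 S=2 W=2
Step 2 [NS]: N:car3-GO,E:wait,S:car7-GO,W:wait | queues: N=0 E=1 S=1 W=2
Step 3 [NS]: N:empty,E:wait,S:car8-GO,W:wait | queues: N=0 E=1 S=0 W=2
Step 4 [NS]: N:empty,E:wait,S:empty,W:wait | queues: N=0 E=1 S=0 W=2
Step 5 [EW]: N:wait,E:car5-GO,S:wait,W:car4-GO | queues: N=0 E=0 S=0 W=1
Step 6 [EW]: N:wait,E:empty,S:wait,W:car6-GO | queues: N=0 E=0 S=0 W=0

N: empty
E: empty
S: empty
W: empty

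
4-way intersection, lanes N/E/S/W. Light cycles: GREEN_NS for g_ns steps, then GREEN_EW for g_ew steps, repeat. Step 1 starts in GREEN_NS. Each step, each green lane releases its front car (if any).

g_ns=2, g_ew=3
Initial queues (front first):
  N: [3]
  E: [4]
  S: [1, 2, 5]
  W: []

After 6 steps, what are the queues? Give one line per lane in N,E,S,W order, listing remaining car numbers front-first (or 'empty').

Step 1 [NS]: N:car3-GO,E:wait,S:car1-GO,W:wait | queues: N=0 E=1 S=2 W=0
Step 2 [NS]: N:empty,E:wait,S:car2-GO,W:wait | queues: N=0 E=1 S=1 W=0
Step 3 [EW]: N:wait,E:car4-GO,S:wait,W:empty | queues: N=0 E=0 S=1 W=0
Step 4 [EW]: N:wait,E:empty,S:wait,W:empty | queues: N=0 E=0 S=1 W=0
Step 5 [EW]: N:wait,E:empty,S:wait,W:empty | queues: N=0 E=0 S=1 W=0
Step 6 [NS]: N:empty,E:wait,S:car5-GO,W:wait | queues: N=0 E=0 S=0 W=0

N: empty
E: empty
S: empty
W: empty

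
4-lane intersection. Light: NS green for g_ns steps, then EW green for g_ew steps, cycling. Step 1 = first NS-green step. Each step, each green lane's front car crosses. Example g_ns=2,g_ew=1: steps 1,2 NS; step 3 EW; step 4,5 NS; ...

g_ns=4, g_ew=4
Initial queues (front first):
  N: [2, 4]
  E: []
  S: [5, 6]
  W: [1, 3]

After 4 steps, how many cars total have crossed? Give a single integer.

Answer: 4

Derivation:
Step 1 [NS]: N:car2-GO,E:wait,S:car5-GO,W:wait | queues: N=1 E=0 S=1 W=2
Step 2 [NS]: N:car4-GO,E:wait,S:car6-GO,W:wait | queues: N=0 E=0 S=0 W=2
Step 3 [NS]: N:empty,E:wait,S:empty,W:wait | queues: N=0 E=0 S=0 W=2
Step 4 [NS]: N:empty,E:wait,S:empty,W:wait | queues: N=0 E=0 S=0 W=2
Cars crossed by step 4: 4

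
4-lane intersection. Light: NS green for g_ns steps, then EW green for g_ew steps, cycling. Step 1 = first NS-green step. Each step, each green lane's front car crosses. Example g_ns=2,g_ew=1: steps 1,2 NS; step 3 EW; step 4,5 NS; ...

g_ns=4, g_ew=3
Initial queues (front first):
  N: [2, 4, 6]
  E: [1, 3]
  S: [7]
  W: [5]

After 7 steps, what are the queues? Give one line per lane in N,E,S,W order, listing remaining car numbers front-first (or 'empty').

Step 1 [NS]: N:car2-GO,E:wait,S:car7-GO,W:wait | queues: N=2 E=2 S=0 W=1
Step 2 [NS]: N:car4-GO,E:wait,S:empty,W:wait | queues: N=1 E=2 S=0 W=1
Step 3 [NS]: N:car6-GO,E:wait,S:empty,W:wait | queues: N=0 E=2 S=0 W=1
Step 4 [NS]: N:empty,E:wait,S:empty,W:wait | queues: N=0 E=2 S=0 W=1
Step 5 [EW]: N:wait,E:car1-GO,S:wait,W:car5-GO | queues: N=0 E=1 S=0 W=0
Step 6 [EW]: N:wait,E:car3-GO,S:wait,W:empty | queues: N=0 E=0 S=0 W=0

N: empty
E: empty
S: empty
W: empty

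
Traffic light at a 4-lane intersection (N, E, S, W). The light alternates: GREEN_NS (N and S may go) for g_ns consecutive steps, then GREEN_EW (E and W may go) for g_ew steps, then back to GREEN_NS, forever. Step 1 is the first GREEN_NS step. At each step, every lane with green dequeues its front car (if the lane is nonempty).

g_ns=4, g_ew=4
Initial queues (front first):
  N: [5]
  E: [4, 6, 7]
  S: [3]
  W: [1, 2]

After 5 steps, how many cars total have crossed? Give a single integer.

Step 1 [NS]: N:car5-GO,E:wait,S:car3-GO,W:wait | queues: N=0 E=3 S=0 W=2
Step 2 [NS]: N:empty,E:wait,S:empty,W:wait | queues: N=0 E=3 S=0 W=2
Step 3 [NS]: N:empty,E:wait,S:empty,W:wait | queues: N=0 E=3 S=0 W=2
Step 4 [NS]: N:empty,E:wait,S:empty,W:wait | queues: N=0 E=3 S=0 W=2
Step 5 [EW]: N:wait,E:car4-GO,S:wait,W:car1-GO | queues: N=0 E=2 S=0 W=1
Cars crossed by step 5: 4

Answer: 4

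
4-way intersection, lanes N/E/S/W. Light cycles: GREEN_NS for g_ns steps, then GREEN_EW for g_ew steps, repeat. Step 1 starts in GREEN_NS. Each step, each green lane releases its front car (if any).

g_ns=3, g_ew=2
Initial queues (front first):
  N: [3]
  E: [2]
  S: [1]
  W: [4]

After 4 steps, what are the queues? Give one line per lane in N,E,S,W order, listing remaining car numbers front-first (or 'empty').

Step 1 [NS]: N:car3-GO,E:wait,S:car1-GO,W:wait | queues: N=0 E=1 S=0 W=1
Step 2 [NS]: N:empty,E:wait,S:empty,W:wait | queues: N=0 E=1 S=0 W=1
Step 3 [NS]: N:empty,E:wait,S:empty,W:wait | queues: N=0 E=1 S=0 W=1
Step 4 [EW]: N:wait,E:car2-GO,S:wait,W:car4-GO | queues: N=0 E=0 S=0 W=0

N: empty
E: empty
S: empty
W: empty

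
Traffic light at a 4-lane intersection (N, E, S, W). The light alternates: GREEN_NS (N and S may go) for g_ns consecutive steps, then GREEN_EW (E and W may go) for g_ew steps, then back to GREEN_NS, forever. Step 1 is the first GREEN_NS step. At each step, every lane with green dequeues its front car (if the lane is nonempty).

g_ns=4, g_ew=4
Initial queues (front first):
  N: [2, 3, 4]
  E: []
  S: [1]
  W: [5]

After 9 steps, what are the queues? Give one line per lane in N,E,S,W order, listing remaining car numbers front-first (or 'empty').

Step 1 [NS]: N:car2-GO,E:wait,S:car1-GO,W:wait | queues: N=2 E=0 S=0 W=1
Step 2 [NS]: N:car3-GO,E:wait,S:empty,W:wait | queues: N=1 E=0 S=0 W=1
Step 3 [NS]: N:car4-GO,E:wait,S:empty,W:wait | queues: N=0 E=0 S=0 W=1
Step 4 [NS]: N:empty,E:wait,S:empty,W:wait | queues: N=0 E=0 S=0 W=1
Step 5 [EW]: N:wait,E:empty,S:wait,W:car5-GO | queues: N=0 E=0 S=0 W=0

N: empty
E: empty
S: empty
W: empty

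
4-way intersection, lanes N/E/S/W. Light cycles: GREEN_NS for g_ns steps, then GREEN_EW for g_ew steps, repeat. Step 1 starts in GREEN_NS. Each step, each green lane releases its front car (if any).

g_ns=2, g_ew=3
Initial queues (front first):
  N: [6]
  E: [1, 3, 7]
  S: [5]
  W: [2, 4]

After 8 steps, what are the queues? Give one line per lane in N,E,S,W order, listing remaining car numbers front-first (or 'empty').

Step 1 [NS]: N:car6-GO,E:wait,S:car5-GO,W:wait | queues: N=0 E=3 S=0 W=2
Step 2 [NS]: N:empty,E:wait,S:empty,W:wait | queues: N=0 E=3 S=0 W=2
Step 3 [EW]: N:wait,E:car1-GO,S:wait,W:car2-GO | queues: N=0 E=2 S=0 W=1
Step 4 [EW]: N:wait,E:car3-GO,S:wait,W:car4-GO | queues: N=0 E=1 S=0 W=0
Step 5 [EW]: N:wait,E:car7-GO,S:wait,W:empty | queues: N=0 E=0 S=0 W=0

N: empty
E: empty
S: empty
W: empty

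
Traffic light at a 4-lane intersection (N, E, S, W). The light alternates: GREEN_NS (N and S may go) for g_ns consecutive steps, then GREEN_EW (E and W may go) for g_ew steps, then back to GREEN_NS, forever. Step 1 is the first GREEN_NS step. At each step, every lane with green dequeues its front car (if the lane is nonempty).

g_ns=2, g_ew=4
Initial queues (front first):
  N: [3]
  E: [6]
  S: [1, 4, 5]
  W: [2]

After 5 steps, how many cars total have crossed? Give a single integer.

Step 1 [NS]: N:car3-GO,E:wait,S:car1-GO,W:wait | queues: N=0 E=1 S=2 W=1
Step 2 [NS]: N:empty,E:wait,S:car4-GO,W:wait | queues: N=0 E=1 S=1 W=1
Step 3 [EW]: N:wait,E:car6-GO,S:wait,W:car2-GO | queues: N=0 E=0 S=1 W=0
Step 4 [EW]: N:wait,E:empty,S:wait,W:empty | queues: N=0 E=0 S=1 W=0
Step 5 [EW]: N:wait,E:empty,S:wait,W:empty | queues: N=0 E=0 S=1 W=0
Cars crossed by step 5: 5

Answer: 5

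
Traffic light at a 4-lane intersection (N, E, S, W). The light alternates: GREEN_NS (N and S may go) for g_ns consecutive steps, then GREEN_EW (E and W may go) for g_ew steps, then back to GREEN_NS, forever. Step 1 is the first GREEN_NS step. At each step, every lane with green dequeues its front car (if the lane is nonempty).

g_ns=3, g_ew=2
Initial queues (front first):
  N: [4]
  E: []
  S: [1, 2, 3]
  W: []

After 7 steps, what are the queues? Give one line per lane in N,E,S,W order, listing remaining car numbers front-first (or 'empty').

Step 1 [NS]: N:car4-GO,E:wait,S:car1-GO,W:wait | queues: N=0 E=0 S=2 W=0
Step 2 [NS]: N:empty,E:wait,S:car2-GO,W:wait | queues: N=0 E=0 S=1 W=0
Step 3 [NS]: N:empty,E:wait,S:car3-GO,W:wait | queues: N=0 E=0 S=0 W=0

N: empty
E: empty
S: empty
W: empty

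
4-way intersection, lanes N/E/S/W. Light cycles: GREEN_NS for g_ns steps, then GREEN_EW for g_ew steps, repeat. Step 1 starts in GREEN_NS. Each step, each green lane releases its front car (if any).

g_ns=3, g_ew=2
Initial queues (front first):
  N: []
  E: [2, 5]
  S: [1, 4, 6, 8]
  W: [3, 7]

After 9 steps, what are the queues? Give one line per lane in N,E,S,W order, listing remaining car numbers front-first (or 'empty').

Step 1 [NS]: N:empty,E:wait,S:car1-GO,W:wait | queues: N=0 E=2 S=3 W=2
Step 2 [NS]: N:empty,E:wait,S:car4-GO,W:wait | queues: N=0 E=2 S=2 W=2
Step 3 [NS]: N:empty,E:wait,S:car6-GO,W:wait | queues: N=0 E=2 S=1 W=2
Step 4 [EW]: N:wait,E:car2-GO,S:wait,W:car3-GO | queues: N=0 E=1 S=1 W=1
Step 5 [EW]: N:wait,E:car5-GO,S:wait,W:car7-GO | queues: N=0 E=0 S=1 W=0
Step 6 [NS]: N:empty,E:wait,S:car8-GO,W:wait | queues: N=0 E=0 S=0 W=0

N: empty
E: empty
S: empty
W: empty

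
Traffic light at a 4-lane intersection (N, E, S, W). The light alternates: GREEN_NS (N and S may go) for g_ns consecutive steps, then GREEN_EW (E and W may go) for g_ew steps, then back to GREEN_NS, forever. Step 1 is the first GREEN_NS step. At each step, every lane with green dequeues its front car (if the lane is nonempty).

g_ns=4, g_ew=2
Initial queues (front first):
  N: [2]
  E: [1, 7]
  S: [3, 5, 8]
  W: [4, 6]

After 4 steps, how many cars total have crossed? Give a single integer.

Step 1 [NS]: N:car2-GO,E:wait,S:car3-GO,W:wait | queues: N=0 E=2 S=2 W=2
Step 2 [NS]: N:empty,E:wait,S:car5-GO,W:wait | queues: N=0 E=2 S=1 W=2
Step 3 [NS]: N:empty,E:wait,S:car8-GO,W:wait | queues: N=0 E=2 S=0 W=2
Step 4 [NS]: N:empty,E:wait,S:empty,W:wait | queues: N=0 E=2 S=0 W=2
Cars crossed by step 4: 4

Answer: 4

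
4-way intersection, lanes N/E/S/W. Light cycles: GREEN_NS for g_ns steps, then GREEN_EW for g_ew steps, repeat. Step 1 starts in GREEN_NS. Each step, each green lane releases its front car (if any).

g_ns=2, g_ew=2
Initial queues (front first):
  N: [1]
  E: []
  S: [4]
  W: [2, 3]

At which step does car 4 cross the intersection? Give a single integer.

Step 1 [NS]: N:car1-GO,E:wait,S:car4-GO,W:wait | queues: N=0 E=0 S=0 W=2
Step 2 [NS]: N:empty,E:wait,S:empty,W:wait | queues: N=0 E=0 S=0 W=2
Step 3 [EW]: N:wait,E:empty,S:wait,W:car2-GO | queues: N=0 E=0 S=0 W=1
Step 4 [EW]: N:wait,E:empty,S:wait,W:car3-GO | queues: N=0 E=0 S=0 W=0
Car 4 crosses at step 1

1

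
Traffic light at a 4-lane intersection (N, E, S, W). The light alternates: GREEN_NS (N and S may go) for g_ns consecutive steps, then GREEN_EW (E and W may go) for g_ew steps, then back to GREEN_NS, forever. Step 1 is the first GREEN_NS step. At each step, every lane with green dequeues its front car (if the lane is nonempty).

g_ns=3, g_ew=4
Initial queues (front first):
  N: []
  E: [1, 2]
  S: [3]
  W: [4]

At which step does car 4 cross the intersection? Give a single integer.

Step 1 [NS]: N:empty,E:wait,S:car3-GO,W:wait | queues: N=0 E=2 S=0 W=1
Step 2 [NS]: N:empty,E:wait,S:empty,W:wait | queues: N=0 E=2 S=0 W=1
Step 3 [NS]: N:empty,E:wait,S:empty,W:wait | queues: N=0 E=2 S=0 W=1
Step 4 [EW]: N:wait,E:car1-GO,S:wait,W:car4-GO | queues: N=0 E=1 S=0 W=0
Step 5 [EW]: N:wait,E:car2-GO,S:wait,W:empty | queues: N=0 E=0 S=0 W=0
Car 4 crosses at step 4

4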